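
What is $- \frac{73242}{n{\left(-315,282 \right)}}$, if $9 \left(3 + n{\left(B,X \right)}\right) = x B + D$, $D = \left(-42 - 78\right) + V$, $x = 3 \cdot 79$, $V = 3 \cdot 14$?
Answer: $\frac{109863}{12460} \approx 8.8173$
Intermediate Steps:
$V = 42$
$x = 237$
$D = -78$ ($D = \left(-42 - 78\right) + 42 = -120 + 42 = -78$)
$n{\left(B,X \right)} = - \frac{35}{3} + \frac{79 B}{3}$ ($n{\left(B,X \right)} = -3 + \frac{237 B - 78}{9} = -3 + \frac{-78 + 237 B}{9} = -3 + \left(- \frac{26}{3} + \frac{79 B}{3}\right) = - \frac{35}{3} + \frac{79 B}{3}$)
$- \frac{73242}{n{\left(-315,282 \right)}} = - \frac{73242}{- \frac{35}{3} + \frac{79}{3} \left(-315\right)} = - \frac{73242}{- \frac{35}{3} - 8295} = - \frac{73242}{- \frac{24920}{3}} = \left(-73242\right) \left(- \frac{3}{24920}\right) = \frac{109863}{12460}$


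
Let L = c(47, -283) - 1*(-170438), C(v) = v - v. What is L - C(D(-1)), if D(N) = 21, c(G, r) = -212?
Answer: 170226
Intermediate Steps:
C(v) = 0
L = 170226 (L = -212 - 1*(-170438) = -212 + 170438 = 170226)
L - C(D(-1)) = 170226 - 1*0 = 170226 + 0 = 170226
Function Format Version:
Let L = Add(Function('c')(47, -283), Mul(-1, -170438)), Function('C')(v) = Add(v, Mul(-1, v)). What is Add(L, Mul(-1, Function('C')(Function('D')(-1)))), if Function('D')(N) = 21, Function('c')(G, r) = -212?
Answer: 170226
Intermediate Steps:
Function('C')(v) = 0
L = 170226 (L = Add(-212, Mul(-1, -170438)) = Add(-212, 170438) = 170226)
Add(L, Mul(-1, Function('C')(Function('D')(-1)))) = Add(170226, Mul(-1, 0)) = Add(170226, 0) = 170226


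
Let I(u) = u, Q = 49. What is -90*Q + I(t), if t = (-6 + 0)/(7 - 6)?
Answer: -4416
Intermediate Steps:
t = -6 (t = -6/1 = -6*1 = -6)
-90*Q + I(t) = -90*49 - 6 = -4410 - 6 = -4416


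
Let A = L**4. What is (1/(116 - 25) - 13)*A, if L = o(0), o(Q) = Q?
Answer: 0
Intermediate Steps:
L = 0
A = 0 (A = 0**4 = 0)
(1/(116 - 25) - 13)*A = (1/(116 - 25) - 13)*0 = (1/91 - 13)*0 = -1182/91*0 = 0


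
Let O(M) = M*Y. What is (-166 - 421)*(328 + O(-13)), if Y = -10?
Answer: -268846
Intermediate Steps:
O(M) = -10*M (O(M) = M*(-10) = -10*M)
(-166 - 421)*(328 + O(-13)) = (-166 - 421)*(328 - 10*(-13)) = -587*(328 + 130) = -587*458 = -268846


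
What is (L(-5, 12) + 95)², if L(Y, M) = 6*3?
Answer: 12769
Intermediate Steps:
L(Y, M) = 18
(L(-5, 12) + 95)² = (18 + 95)² = 113² = 12769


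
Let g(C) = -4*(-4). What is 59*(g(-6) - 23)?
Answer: -413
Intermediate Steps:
g(C) = 16
59*(g(-6) - 23) = 59*(16 - 23) = 59*(-7) = -413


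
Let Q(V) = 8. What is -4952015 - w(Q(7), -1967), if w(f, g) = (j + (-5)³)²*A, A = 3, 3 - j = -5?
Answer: -4993082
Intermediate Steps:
j = 8 (j = 3 - 1*(-5) = 3 + 5 = 8)
w(f, g) = 41067 (w(f, g) = (8 + (-5)³)²*3 = (8 - 125)²*3 = (-117)²*3 = 13689*3 = 41067)
-4952015 - w(Q(7), -1967) = -4952015 - 1*41067 = -4952015 - 41067 = -4993082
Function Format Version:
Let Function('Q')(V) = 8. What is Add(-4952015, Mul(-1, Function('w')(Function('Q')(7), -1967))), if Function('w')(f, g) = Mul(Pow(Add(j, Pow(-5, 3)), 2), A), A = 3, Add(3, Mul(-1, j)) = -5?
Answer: -4993082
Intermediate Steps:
j = 8 (j = Add(3, Mul(-1, -5)) = Add(3, 5) = 8)
Function('w')(f, g) = 41067 (Function('w')(f, g) = Mul(Pow(Add(8, Pow(-5, 3)), 2), 3) = Mul(Pow(Add(8, -125), 2), 3) = Mul(Pow(-117, 2), 3) = Mul(13689, 3) = 41067)
Add(-4952015, Mul(-1, Function('w')(Function('Q')(7), -1967))) = Add(-4952015, Mul(-1, 41067)) = Add(-4952015, -41067) = -4993082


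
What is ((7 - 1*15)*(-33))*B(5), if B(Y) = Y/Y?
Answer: 264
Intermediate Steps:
B(Y) = 1
((7 - 1*15)*(-33))*B(5) = ((7 - 1*15)*(-33))*1 = ((7 - 15)*(-33))*1 = -8*(-33)*1 = 264*1 = 264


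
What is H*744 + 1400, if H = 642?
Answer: 479048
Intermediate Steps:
H*744 + 1400 = 642*744 + 1400 = 477648 + 1400 = 479048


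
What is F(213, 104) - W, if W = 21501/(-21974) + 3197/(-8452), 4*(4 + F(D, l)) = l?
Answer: 2168955393/92862124 ≈ 23.357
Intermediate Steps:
F(D, l) = -4 + l/4
W = -125988665/92862124 (W = 21501*(-1/21974) + 3197*(-1/8452) = -21501/21974 - 3197/8452 = -125988665/92862124 ≈ -1.3567)
F(213, 104) - W = (-4 + (¼)*104) - 1*(-125988665/92862124) = (-4 + 26) + 125988665/92862124 = 22 + 125988665/92862124 = 2168955393/92862124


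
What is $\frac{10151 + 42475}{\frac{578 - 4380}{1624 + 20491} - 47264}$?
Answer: $- \frac{581911995}{522623581} \approx -1.1134$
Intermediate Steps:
$\frac{10151 + 42475}{\frac{578 - 4380}{1624 + 20491} - 47264} = \frac{52626}{- \frac{3802}{22115} - 47264} = \frac{52626}{- \frac{1045247162}{22115}} = 52626 \left(- \frac{22115}{1045247162}\right) = - \frac{581911995}{522623581}$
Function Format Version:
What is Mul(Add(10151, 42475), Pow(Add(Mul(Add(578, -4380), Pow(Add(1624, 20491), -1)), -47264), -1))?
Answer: Rational(-581911995, 522623581) ≈ -1.1134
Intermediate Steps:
Mul(Add(10151, 42475), Pow(Add(Mul(Add(578, -4380), Pow(Add(1624, 20491), -1)), -47264), -1)) = Mul(52626, Pow(Add(Mul(-3802, Pow(22115, -1)), -47264), -1)) = Mul(52626, Pow(Add(Mul(-3802, Rational(1, 22115)), -47264), -1)) = Mul(52626, Pow(Add(Rational(-3802, 22115), -47264), -1)) = Mul(52626, Pow(Rational(-1045247162, 22115), -1)) = Mul(52626, Rational(-22115, 1045247162)) = Rational(-581911995, 522623581)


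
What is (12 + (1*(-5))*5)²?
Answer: 169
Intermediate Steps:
(12 + (1*(-5))*5)² = (12 - 5*5)² = (12 - 25)² = (-13)² = 169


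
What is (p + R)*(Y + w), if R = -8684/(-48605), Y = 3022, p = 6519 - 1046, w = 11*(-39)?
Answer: 689799840457/48605 ≈ 1.4192e+7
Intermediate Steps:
w = -429
p = 5473
R = 8684/48605 (R = -8684*(-1/48605) = 8684/48605 ≈ 0.17866)
(p + R)*(Y + w) = (5473 + 8684/48605)*(3022 - 429) = (266023849/48605)*2593 = 689799840457/48605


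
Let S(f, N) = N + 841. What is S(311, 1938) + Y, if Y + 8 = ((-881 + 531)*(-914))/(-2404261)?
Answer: 6661887331/2404261 ≈ 2770.9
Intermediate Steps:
S(f, N) = 841 + N
Y = -19553988/2404261 (Y = -8 + ((-881 + 531)*(-914))/(-2404261) = -8 - 350*(-914)*(-1/2404261) = -8 + 319900*(-1/2404261) = -8 - 319900/2404261 = -19553988/2404261 ≈ -8.1331)
S(311, 1938) + Y = (841 + 1938) - 19553988/2404261 = 2779 - 19553988/2404261 = 6661887331/2404261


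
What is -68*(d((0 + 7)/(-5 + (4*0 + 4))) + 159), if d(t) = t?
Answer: -10336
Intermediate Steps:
-68*(d((0 + 7)/(-5 + (4*0 + 4))) + 159) = -68*((0 + 7)/(-5 + (4*0 + 4)) + 159) = -68*(7/(-5 + (0 + 4)) + 159) = -68*(7/(-5 + 4) + 159) = -68*(7/(-1) + 159) = -68*(7*(-1) + 159) = -68*(-7 + 159) = -68*152 = -10336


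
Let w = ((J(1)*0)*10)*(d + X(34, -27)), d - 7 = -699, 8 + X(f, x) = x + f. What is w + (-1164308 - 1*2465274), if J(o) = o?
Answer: -3629582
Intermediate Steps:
X(f, x) = -8 + f + x (X(f, x) = -8 + (x + f) = -8 + (f + x) = -8 + f + x)
d = -692 (d = 7 - 699 = -692)
w = 0 (w = ((1*0)*10)*(-692 + (-8 + 34 - 27)) = (0*10)*(-692 - 1) = 0*(-693) = 0)
w + (-1164308 - 1*2465274) = 0 + (-1164308 - 1*2465274) = 0 + (-1164308 - 2465274) = 0 - 3629582 = -3629582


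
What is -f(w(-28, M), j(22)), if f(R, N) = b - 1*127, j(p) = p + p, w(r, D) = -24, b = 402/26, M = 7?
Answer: 1450/13 ≈ 111.54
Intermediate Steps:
b = 201/13 (b = 402*(1/26) = 201/13 ≈ 15.462)
j(p) = 2*p
f(R, N) = -1450/13 (f(R, N) = 201/13 - 1*127 = 201/13 - 127 = -1450/13)
-f(w(-28, M), j(22)) = -1*(-1450/13) = 1450/13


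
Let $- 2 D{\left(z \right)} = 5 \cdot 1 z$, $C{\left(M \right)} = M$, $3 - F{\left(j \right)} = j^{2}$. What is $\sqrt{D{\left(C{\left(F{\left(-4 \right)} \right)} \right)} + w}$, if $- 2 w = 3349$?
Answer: $i \sqrt{1642} \approx 40.522 i$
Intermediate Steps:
$F{\left(j \right)} = 3 - j^{2}$
$D{\left(z \right)} = - \frac{5 z}{2}$ ($D{\left(z \right)} = - \frac{5 \cdot 1 z}{2} = - \frac{5 z}{2}$)
$w = - \frac{3349}{2}$ ($w = \left(- \frac{1}{2}\right) 3349 = - \frac{3349}{2} \approx -1674.5$)
$\sqrt{D{\left(C{\left(F{\left(-4 \right)} \right)} \right)} + w} = \sqrt{- \frac{5 \left(3 - \left(-4\right)^{2}\right)}{2} - \frac{3349}{2}} = \sqrt{- \frac{5 \left(3 - 16\right)}{2} - \frac{3349}{2}} = \sqrt{\left(- \frac{5}{2}\right) \left(-13\right) - \frac{3349}{2}} = \sqrt{\frac{65}{2} - \frac{3349}{2}} = \sqrt{-1642} = i \sqrt{1642}$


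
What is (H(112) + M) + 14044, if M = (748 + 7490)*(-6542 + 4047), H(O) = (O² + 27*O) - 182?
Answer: -20524380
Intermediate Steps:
H(O) = -182 + O² + 27*O
M = -20553810 (M = 8238*(-2495) = -20553810)
(H(112) + M) + 14044 = ((-182 + 112² + 27*112) - 20553810) + 14044 = ((-182 + 12544 + 3024) - 20553810) + 14044 = (15386 - 20553810) + 14044 = -20538424 + 14044 = -20524380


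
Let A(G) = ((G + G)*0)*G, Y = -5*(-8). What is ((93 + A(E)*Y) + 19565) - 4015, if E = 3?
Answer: 15643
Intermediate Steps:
Y = 40
A(G) = 0 (A(G) = ((2*G)*0)*G = 0*G = 0)
((93 + A(E)*Y) + 19565) - 4015 = ((93 + 0*40) + 19565) - 4015 = ((93 + 0) + 19565) - 4015 = (93 + 19565) - 4015 = 19658 - 4015 = 15643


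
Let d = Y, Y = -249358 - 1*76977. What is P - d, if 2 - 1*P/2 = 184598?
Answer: -42857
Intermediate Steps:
Y = -326335 (Y = -249358 - 76977 = -326335)
d = -326335
P = -369192 (P = 4 - 2*184598 = 4 - 369196 = -369192)
P - d = -369192 - 1*(-326335) = -369192 + 326335 = -42857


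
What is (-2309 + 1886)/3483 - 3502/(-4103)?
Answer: 1162433/1587861 ≈ 0.73207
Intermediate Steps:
(-2309 + 1886)/3483 - 3502/(-4103) = -423*1/3483 - 3502*(-1/4103) = -47/387 + 3502/4103 = 1162433/1587861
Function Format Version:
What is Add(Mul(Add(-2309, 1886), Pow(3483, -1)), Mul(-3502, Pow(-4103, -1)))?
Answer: Rational(1162433, 1587861) ≈ 0.73207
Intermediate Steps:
Add(Mul(Add(-2309, 1886), Pow(3483, -1)), Mul(-3502, Pow(-4103, -1))) = Add(Mul(-423, Rational(1, 3483)), Mul(-3502, Rational(-1, 4103))) = Add(Rational(-47, 387), Rational(3502, 4103)) = Rational(1162433, 1587861)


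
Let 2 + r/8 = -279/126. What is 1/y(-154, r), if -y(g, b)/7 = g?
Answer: 1/1078 ≈ 0.00092764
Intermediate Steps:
r = -236/7 (r = -16 + 8*(-279/126) = -16 + 8*(-279*1/126) = -16 + 8*(-31/14) = -16 - 124/7 = -236/7 ≈ -33.714)
y(g, b) = -7*g
1/y(-154, r) = 1/(-7*(-154)) = 1/1078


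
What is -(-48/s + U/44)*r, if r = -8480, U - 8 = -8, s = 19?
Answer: -407040/19 ≈ -21423.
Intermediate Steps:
U = 0 (U = 8 - 8 = 0)
-(-48/s + U/44)*r = -(-48/19 + 0/44)*(-8480) = -(-48*1/19 + 0*(1/44))*(-8480) = -(-48/19 + 0)*(-8480) = -(-48)*(-8480)/19 = -1*407040/19 = -407040/19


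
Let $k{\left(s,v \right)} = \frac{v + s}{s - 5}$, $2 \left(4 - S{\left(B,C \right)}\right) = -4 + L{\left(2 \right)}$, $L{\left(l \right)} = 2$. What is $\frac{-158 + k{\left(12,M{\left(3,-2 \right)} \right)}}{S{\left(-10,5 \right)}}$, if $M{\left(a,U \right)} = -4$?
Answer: $- \frac{1098}{35} \approx -31.371$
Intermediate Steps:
$S{\left(B,C \right)} = 5$ ($S{\left(B,C \right)} = 4 - \frac{-4 + 2}{2} = 4 - -1 = 4 + 1 = 5$)
$k{\left(s,v \right)} = \frac{s + v}{-5 + s}$
$\frac{-158 + k{\left(12,M{\left(3,-2 \right)} \right)}}{S{\left(-10,5 \right)}} = \frac{-158 + \frac{12 - 4}{-5 + 12}}{5} = \frac{-158 + \frac{1}{7} \cdot 8}{5} = \frac{-158 + \frac{8}{7}}{5} = \frac{1}{5} \left(- \frac{1098}{7}\right) = - \frac{1098}{35}$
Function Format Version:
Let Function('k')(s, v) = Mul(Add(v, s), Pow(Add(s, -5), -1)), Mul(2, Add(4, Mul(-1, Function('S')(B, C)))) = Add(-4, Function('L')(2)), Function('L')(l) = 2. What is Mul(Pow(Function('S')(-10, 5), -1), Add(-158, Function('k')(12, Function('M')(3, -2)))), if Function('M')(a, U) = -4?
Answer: Rational(-1098, 35) ≈ -31.371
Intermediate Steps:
Function('S')(B, C) = 5 (Function('S')(B, C) = Add(4, Mul(Rational(-1, 2), Add(-4, 2))) = Add(4, Mul(Rational(-1, 2), -2)) = Add(4, 1) = 5)
Function('k')(s, v) = Mul(Pow(Add(-5, s), -1), Add(s, v)) (Function('k')(s, v) = Mul(Add(s, v), Pow(Add(-5, s), -1)) = Mul(Pow(Add(-5, s), -1), Add(s, v)))
Mul(Pow(Function('S')(-10, 5), -1), Add(-158, Function('k')(12, Function('M')(3, -2)))) = Mul(Pow(5, -1), Add(-158, Mul(Pow(Add(-5, 12), -1), Add(12, -4)))) = Mul(Rational(1, 5), Add(-158, Mul(Pow(7, -1), 8))) = Mul(Rational(1, 5), Add(-158, Mul(Rational(1, 7), 8))) = Mul(Rational(1, 5), Add(-158, Rational(8, 7))) = Mul(Rational(1, 5), Rational(-1098, 7)) = Rational(-1098, 35)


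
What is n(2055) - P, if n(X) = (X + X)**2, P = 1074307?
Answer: 15817793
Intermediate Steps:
n(X) = 4*X**2 (n(X) = (2*X)**2 = 4*X**2)
n(2055) - P = 4*2055**2 - 1*1074307 = 4*4223025 - 1074307 = 16892100 - 1074307 = 15817793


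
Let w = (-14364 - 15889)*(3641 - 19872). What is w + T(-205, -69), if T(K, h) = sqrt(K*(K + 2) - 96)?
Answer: 491036443 + sqrt(41519) ≈ 4.9104e+8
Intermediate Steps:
T(K, h) = sqrt(-96 + K*(2 + K)) (T(K, h) = sqrt(K*(2 + K) - 96) = sqrt(-96 + K*(2 + K)))
w = 491036443 (w = -30253*(-16231) = 491036443)
w + T(-205, -69) = 491036443 + sqrt(-96 + (-205)**2 + 2*(-205)) = 491036443 + sqrt(-96 + 42025 - 410) = 491036443 + sqrt(41519)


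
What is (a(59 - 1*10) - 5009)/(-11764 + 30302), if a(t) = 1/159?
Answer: -398215/1473771 ≈ -0.27020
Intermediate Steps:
a(t) = 1/159
(a(59 - 1*10) - 5009)/(-11764 + 30302) = (1/159 - 5009)/(-11764 + 30302) = -796430/159/18538 = -796430/159*1/18538 = -398215/1473771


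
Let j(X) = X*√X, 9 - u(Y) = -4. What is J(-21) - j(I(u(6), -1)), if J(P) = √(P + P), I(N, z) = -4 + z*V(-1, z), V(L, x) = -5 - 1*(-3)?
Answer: I*(√42 + 2*√2) ≈ 9.3092*I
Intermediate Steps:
u(Y) = 13 (u(Y) = 9 - 1*(-4) = 9 + 4 = 13)
V(L, x) = -2 (V(L, x) = -5 + 3 = -2)
I(N, z) = -4 - 2*z (I(N, z) = -4 + z*(-2) = -4 - 2*z)
J(P) = √2*√P (J(P) = √(2*P) = √2*√P)
j(X) = X^(3/2)
J(-21) - j(I(u(6), -1)) = √2*√(-21) - (-4 - 2*(-1))^(3/2) = √2*(I*√21) - (-4 + 2)^(3/2) = I*√42 - (-2)^(3/2) = I*√42 - (-2)*I*√2 = I*√42 + 2*I*√2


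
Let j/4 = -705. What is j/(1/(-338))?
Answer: 953160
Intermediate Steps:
j = -2820 (j = 4*(-705) = -2820)
j/(1/(-338)) = -2820/(1/(-338)) = -2820/(-1/338) = -2820*(-338) = 953160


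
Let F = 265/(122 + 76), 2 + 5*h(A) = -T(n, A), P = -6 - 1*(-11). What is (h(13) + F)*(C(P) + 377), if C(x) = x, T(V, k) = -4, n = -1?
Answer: 328711/495 ≈ 664.06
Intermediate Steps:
P = 5 (P = -6 + 11 = 5)
h(A) = ⅖ (h(A) = -⅖ + (-1*(-4))/5 = -⅖ + (⅕)*4 = -⅖ + ⅘ = ⅖)
F = 265/198 ≈ 1.3384
(h(13) + F)*(C(P) + 377) = (⅖ + 265/198)*(5 + 377) = (1721/990)*382 = 328711/495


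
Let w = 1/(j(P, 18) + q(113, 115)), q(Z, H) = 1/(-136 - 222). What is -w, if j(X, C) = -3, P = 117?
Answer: 358/1075 ≈ 0.33302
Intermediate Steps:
q(Z, H) = -1/358 (q(Z, H) = 1/(-358) = -1/358)
w = -358/1075 (w = 1/(-3 - 1/358) = 1/(-1075/358) = -358/1075 ≈ -0.33302)
-w = -1*(-358/1075) = 358/1075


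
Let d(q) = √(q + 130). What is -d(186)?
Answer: -2*√79 ≈ -17.776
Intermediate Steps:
d(q) = √(130 + q)
-d(186) = -√(130 + 186) = -√316 = -2*√79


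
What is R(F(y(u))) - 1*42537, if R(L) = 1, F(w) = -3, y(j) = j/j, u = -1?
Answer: -42536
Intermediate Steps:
y(j) = 1
R(F(y(u))) - 1*42537 = 1 - 1*42537 = 1 - 42537 = -42536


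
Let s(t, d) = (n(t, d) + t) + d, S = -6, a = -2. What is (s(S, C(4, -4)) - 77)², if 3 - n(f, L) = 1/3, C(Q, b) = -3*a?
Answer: 49729/9 ≈ 5525.4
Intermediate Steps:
C(Q, b) = 6 (C(Q, b) = -3*(-2) = 6)
n(f, L) = 8/3 (n(f, L) = 3 - 1/3 = 3 - 1*⅓ = 3 - ⅓ = 8/3)
s(t, d) = 8/3 + d + t (s(t, d) = (8/3 + t) + d = 8/3 + d + t)
(s(S, C(4, -4)) - 77)² = ((8/3 + 6 - 6) - 77)² = (8/3 - 77)² = (-223/3)² = 49729/9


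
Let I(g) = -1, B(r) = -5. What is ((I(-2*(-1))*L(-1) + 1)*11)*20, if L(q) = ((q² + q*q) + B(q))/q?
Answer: -440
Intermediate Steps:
L(q) = (-5 + 2*q²)/q (L(q) = ((q² + q*q) - 5)/q = ((q² + q²) - 5)/q = (2*q² - 5)/q = (-5 + 2*q²)/q)
((I(-2*(-1))*L(-1) + 1)*11)*20 = ((-(-5/(-1) + 2*(-1)) + 1)*11)*20 = ((-(-5*(-1) - 2) + 1)*11)*20 = ((-(5 - 2) + 1)*11)*20 = ((-1*3 + 1)*11)*20 = ((-3 + 1)*11)*20 = -2*11*20 = -22*20 = -440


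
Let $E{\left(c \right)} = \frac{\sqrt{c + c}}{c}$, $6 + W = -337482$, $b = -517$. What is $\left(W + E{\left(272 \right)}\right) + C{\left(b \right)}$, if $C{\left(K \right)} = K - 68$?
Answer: $-338073 + \frac{\sqrt{34}}{68} \approx -3.3807 \cdot 10^{5}$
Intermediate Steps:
$C{\left(K \right)} = -68 + K$
$W = -337488$ ($W = -6 - 337482 = -337488$)
$E{\left(c \right)} = \frac{\sqrt{2}}{\sqrt{c}}$ ($E{\left(c \right)} = \frac{\sqrt{2 c}}{c} = \frac{\sqrt{2} \sqrt{c}}{c} = \frac{\sqrt{2}}{\sqrt{c}}$)
$\left(W + E{\left(272 \right)}\right) + C{\left(b \right)} = \left(-337488 + \frac{\sqrt{2}}{4 \sqrt{17}}\right) - 585 = \left(-337488 + \sqrt{2} \frac{\sqrt{17}}{68}\right) - 585 = \left(-337488 + \frac{\sqrt{34}}{68}\right) - 585 = -338073 + \frac{\sqrt{34}}{68}$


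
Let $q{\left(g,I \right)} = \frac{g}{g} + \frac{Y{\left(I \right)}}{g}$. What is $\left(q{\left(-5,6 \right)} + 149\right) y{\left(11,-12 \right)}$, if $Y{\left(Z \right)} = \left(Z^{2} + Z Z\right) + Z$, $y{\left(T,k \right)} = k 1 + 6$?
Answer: $- \frac{4032}{5} \approx -806.4$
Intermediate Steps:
$y{\left(T,k \right)} = 6 + k$ ($y{\left(T,k \right)} = k + 6 = 6 + k$)
$Y{\left(Z \right)} = Z + 2 Z^{2}$ ($Y{\left(Z \right)} = \left(Z^{2} + Z^{2}\right) + Z = 2 Z^{2} + Z = Z + 2 Z^{2}$)
$q{\left(g,I \right)} = 1 + \frac{I \left(1 + 2 I\right)}{g}$ ($q{\left(g,I \right)} = \frac{g}{g} + \frac{I \left(1 + 2 I\right)}{g} = 1 + \frac{I \left(1 + 2 I\right)}{g}$)
$\left(q{\left(-5,6 \right)} + 149\right) y{\left(11,-12 \right)} = \left(\frac{-5 + 6 \left(1 + 2 \cdot 6\right)}{-5} + 149\right) \left(6 - 12\right) = \left(- \frac{-5 + 6 \left(1 + 12\right)}{5} + 149\right) \left(-6\right) = \left(- \frac{-5 + 6 \cdot 13}{5} + 149\right) \left(-6\right) = \left(- \frac{-5 + 78}{5} + 149\right) \left(-6\right) = \left(\left(- \frac{1}{5}\right) 73 + 149\right) \left(-6\right) = \left(- \frac{73}{5} + 149\right) \left(-6\right) = \frac{672}{5} \left(-6\right) = - \frac{4032}{5}$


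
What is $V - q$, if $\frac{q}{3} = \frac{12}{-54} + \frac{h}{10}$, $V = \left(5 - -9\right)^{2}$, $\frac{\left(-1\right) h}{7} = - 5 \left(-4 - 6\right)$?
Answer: $\frac{905}{3} \approx 301.67$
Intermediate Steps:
$h = -350$ ($h = - 7 \left(- 5 \left(-4 - 6\right)\right) = - 7 \left(\left(-5\right) \left(-10\right)\right) = \left(-7\right) 50 = -350$)
$V = 196$ ($V = \left(5 + 9\right)^{2} = 14^{2} = 196$)
$q = - \frac{317}{3}$ ($q = 3 \left(\frac{12}{-54} - \frac{350}{10}\right) = 3 \left(12 \left(- \frac{1}{54}\right) - 35\right) = 3 \left(- \frac{2}{9} - 35\right) = 3 \left(- \frac{317}{9}\right) = - \frac{317}{3} \approx -105.67$)
$V - q = 196 - - \frac{317}{3} = 196 + \frac{317}{3} = \frac{905}{3}$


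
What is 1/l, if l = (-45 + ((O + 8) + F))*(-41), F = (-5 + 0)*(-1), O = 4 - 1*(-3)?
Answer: 1/1025 ≈ 0.00097561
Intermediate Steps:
O = 7 (O = 4 + 3 = 7)
F = 5 (F = -5*(-1) = 5)
l = 1025 (l = (-45 + ((7 + 8) + 5))*(-41) = (-45 + (15 + 5))*(-41) = (-45 + 20)*(-41) = -25*(-41) = 1025)
1/l = 1/1025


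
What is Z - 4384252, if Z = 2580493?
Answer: -1803759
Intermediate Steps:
Z - 4384252 = 2580493 - 4384252 = -1803759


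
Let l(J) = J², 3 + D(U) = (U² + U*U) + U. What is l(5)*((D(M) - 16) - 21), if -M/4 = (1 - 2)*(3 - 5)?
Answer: 2000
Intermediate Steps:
M = -8 (M = -4*(1 - 2)*(3 - 5) = -(-4)*(-2) = -4*2 = -8)
D(U) = -3 + U + 2*U² (D(U) = -3 + ((U² + U*U) + U) = -3 + ((U² + U²) + U) = -3 + (2*U² + U) = -3 + (U + 2*U²) = -3 + U + 2*U²)
l(5)*((D(M) - 16) - 21) = 5²*(((-3 - 8 + 2*(-8)²) - 16) - 21) = 25*(((-3 - 8 + 2*64) - 16) - 21) = 25*(((-3 - 8 + 128) - 16) - 21) = 25*((117 - 16) - 21) = 25*(101 - 21) = 25*80 = 2000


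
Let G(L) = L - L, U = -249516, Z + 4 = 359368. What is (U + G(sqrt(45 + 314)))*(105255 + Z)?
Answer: -115929874404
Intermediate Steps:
Z = 359364 (Z = -4 + 359368 = 359364)
G(L) = 0
(U + G(sqrt(45 + 314)))*(105255 + Z) = (-249516 + 0)*(105255 + 359364) = -249516*464619 = -115929874404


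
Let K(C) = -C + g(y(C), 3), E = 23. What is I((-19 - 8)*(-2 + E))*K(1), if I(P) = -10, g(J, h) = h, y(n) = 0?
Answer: -20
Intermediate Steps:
K(C) = 3 - C (K(C) = -C + 3 = 3 - C)
I((-19 - 8)*(-2 + E))*K(1) = -10*(3 - 1*1) = -10*(3 - 1) = -10*2 = -20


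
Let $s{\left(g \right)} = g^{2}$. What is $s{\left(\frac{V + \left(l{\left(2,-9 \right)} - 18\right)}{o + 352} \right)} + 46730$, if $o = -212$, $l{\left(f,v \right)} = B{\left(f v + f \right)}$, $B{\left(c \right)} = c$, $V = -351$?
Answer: $\frac{747801}{16} \approx 46738.0$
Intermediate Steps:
$l{\left(f,v \right)} = f + f v$ ($l{\left(f,v \right)} = f v + f = f + f v$)
$s{\left(\frac{V + \left(l{\left(2,-9 \right)} - 18\right)}{o + 352} \right)} + 46730 = \left(\frac{-351 - \left(18 - 2 \left(1 - 9\right)\right)}{-212 + 352}\right)^{2} + 46730 = \left(\frac{-351 + \left(2 \left(-8\right) - 18\right)}{140}\right)^{2} + 46730 = \left(\left(-351 - 34\right) \frac{1}{140}\right)^{2} + 46730 = \left(\left(-385\right) \frac{1}{140}\right)^{2} + 46730 = \left(- \frac{11}{4}\right)^{2} + 46730 = \frac{121}{16} + 46730 = \frac{747801}{16}$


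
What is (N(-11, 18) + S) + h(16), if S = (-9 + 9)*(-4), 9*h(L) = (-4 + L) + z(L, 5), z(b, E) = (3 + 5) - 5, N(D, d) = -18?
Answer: -49/3 ≈ -16.333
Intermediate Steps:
z(b, E) = 3 (z(b, E) = 8 - 5 = 3)
h(L) = -⅑ + L/9 (h(L) = ((-4 + L) + 3)/9 = (-1 + L)/9 = -⅑ + L/9)
S = 0 (S = 0*(-4) = 0)
(N(-11, 18) + S) + h(16) = (-18 + 0) + (-⅑ + (⅑)*16) = -18 + (-⅑ + 16/9) = -18 + 5/3 = -49/3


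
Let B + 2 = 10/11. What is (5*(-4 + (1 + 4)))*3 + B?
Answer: 153/11 ≈ 13.909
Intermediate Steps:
B = -12/11 (B = -2 + 10/11 = -12/11 ≈ -1.0909)
(5*(-4 + (1 + 4)))*3 + B = (5*(-4 + (1 + 4)))*3 - 12/11 = (5*(-4 + 5))*3 - 12/11 = (5*1)*3 - 12/11 = 5*3 - 12/11 = 15 - 12/11 = 153/11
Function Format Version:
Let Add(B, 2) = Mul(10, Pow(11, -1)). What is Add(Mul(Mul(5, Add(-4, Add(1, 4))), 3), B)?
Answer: Rational(153, 11) ≈ 13.909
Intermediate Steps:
B = Rational(-12, 11) (B = Add(-2, Mul(10, Pow(11, -1))) = Add(-2, Mul(10, Rational(1, 11))) = Add(-2, Rational(10, 11)) = Rational(-12, 11) ≈ -1.0909)
Add(Mul(Mul(5, Add(-4, Add(1, 4))), 3), B) = Add(Mul(Mul(5, Add(-4, Add(1, 4))), 3), Rational(-12, 11)) = Add(Mul(Mul(5, Add(-4, 5)), 3), Rational(-12, 11)) = Add(Mul(Mul(5, 1), 3), Rational(-12, 11)) = Add(Mul(5, 3), Rational(-12, 11)) = Add(15, Rational(-12, 11)) = Rational(153, 11)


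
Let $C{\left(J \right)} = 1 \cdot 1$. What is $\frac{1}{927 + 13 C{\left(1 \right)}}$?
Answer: $\frac{1}{940} \approx 0.0010638$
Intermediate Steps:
$C{\left(J \right)} = 1$
$\frac{1}{927 + 13 C{\left(1 \right)}} = \frac{1}{927 + 13 \cdot 1} = \frac{1}{927 + 13} = \frac{1}{940}$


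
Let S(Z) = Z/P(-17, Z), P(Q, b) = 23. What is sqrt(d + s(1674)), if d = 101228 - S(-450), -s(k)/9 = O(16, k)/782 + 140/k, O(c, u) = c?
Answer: 2*sqrt(33468788358681)/36363 ≈ 318.19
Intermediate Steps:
s(k) = -72/391 - 1260/k (s(k) = -9*(16/782 + 140/k) = -9*(16*(1/782) + 140/k) = -9*(8/391 + 140/k) = -72/391 - 1260/k)
S(Z) = Z/23
d = 2328694/23 (d = 101228 - (-450)/23 = 101228 - 1*(-450/23) = 101228 + 450/23 = 2328694/23 ≈ 1.0125e+5)
sqrt(d + s(1674)) = sqrt(2328694/23 + (-72/391 - 1260/1674)) = sqrt(2328694/23 + (-72/391 - 1260*1/1674)) = sqrt(2328694/23 + (-72/391 - 70/93)) = sqrt(2328694/23 - 34066/36363) = sqrt(3681631148/36363) = 2*sqrt(33468788358681)/36363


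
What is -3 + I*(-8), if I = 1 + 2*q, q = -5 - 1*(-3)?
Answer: 21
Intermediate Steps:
q = -2 (q = -5 + 3 = -2)
I = -3 (I = 1 + 2*(-2) = 1 - 4 = -3)
-3 + I*(-8) = -3 - 3*(-8) = -3 + 24 = 21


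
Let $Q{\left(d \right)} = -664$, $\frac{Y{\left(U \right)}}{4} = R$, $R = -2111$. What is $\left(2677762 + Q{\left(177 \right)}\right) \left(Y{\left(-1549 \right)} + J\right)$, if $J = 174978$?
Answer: $445827838332$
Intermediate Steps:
$Y{\left(U \right)} = -8444$ ($Y{\left(U \right)} = 4 \left(-2111\right) = -8444$)
$\left(2677762 + Q{\left(177 \right)}\right) \left(Y{\left(-1549 \right)} + J\right) = \left(2677762 - 664\right) \left(-8444 + 174978\right) = 2677098 \cdot 166534 = 445827838332$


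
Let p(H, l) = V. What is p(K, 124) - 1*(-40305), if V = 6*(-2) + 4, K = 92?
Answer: 40297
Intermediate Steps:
V = -8 (V = -12 + 4 = -8)
p(H, l) = -8
p(K, 124) - 1*(-40305) = -8 - 1*(-40305) = -8 + 40305 = 40297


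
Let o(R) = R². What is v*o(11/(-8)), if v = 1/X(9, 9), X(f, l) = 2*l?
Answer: 121/1152 ≈ 0.10503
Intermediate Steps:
v = 1/18 (v = 1/(2*9) = 1/18 ≈ 0.055556)
v*o(11/(-8)) = (11/(-8))²/18 = (11*(-⅛))²/18 = (-11/8)²/18 = (1/18)*(121/64) = 121/1152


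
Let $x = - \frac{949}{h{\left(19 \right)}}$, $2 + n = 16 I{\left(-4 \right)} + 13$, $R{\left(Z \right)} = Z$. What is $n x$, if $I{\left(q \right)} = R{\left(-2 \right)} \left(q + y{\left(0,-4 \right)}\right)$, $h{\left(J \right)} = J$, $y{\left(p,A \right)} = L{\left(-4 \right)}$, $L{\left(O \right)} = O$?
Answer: $- \frac{253383}{19} \approx -13336.0$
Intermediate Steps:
$y{\left(p,A \right)} = -4$
$I{\left(q \right)} = 8 - 2 q$ ($I{\left(q \right)} = - 2 \left(q - 4\right) = - 2 \left(-4 + q\right) = 8 - 2 q$)
$n = 267$ ($n = -2 + \left(16 \left(8 - -8\right) + 13\right) = -2 + \left(16 \left(8 + 8\right) + 13\right) = -2 + \left(16 \cdot 16 + 13\right) = -2 + \left(256 + 13\right) = -2 + 269 = 267$)
$x = - \frac{949}{19} \approx -49.947$
$n x = 267 \left(- \frac{949}{19}\right) = - \frac{253383}{19}$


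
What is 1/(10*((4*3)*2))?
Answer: 1/240 ≈ 0.0041667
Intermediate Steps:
1/(10*((4*3)*2)) = 1/(10*(12*2)) = 1/(10*24) = 1/240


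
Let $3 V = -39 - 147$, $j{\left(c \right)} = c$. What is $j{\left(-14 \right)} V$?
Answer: $868$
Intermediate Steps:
$V = -62$ ($V = \frac{-39 - 147}{3} = \frac{1}{3} \left(-186\right) = -62$)
$j{\left(-14 \right)} V = \left(-14\right) \left(-62\right) = 868$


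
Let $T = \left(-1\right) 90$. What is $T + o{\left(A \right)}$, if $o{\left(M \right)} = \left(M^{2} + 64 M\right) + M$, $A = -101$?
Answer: $3546$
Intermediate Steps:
$T = -90$
$o{\left(M \right)} = M^{2} + 65 M$
$T + o{\left(A \right)} = -90 - 101 \left(65 - 101\right) = -90 - -3636 = -90 + 3636 = 3546$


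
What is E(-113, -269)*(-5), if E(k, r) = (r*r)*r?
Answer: 97325545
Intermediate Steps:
E(k, r) = r³ (E(k, r) = r²*r = r³)
E(-113, -269)*(-5) = (-269)³*(-5) = -19465109*(-5) = 97325545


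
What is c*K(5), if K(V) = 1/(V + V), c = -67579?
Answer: -67579/10 ≈ -6757.9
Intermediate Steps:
K(V) = 1/(2*V)
c*K(5) = -67579/(2*5) = -67579*⅒ = -67579/10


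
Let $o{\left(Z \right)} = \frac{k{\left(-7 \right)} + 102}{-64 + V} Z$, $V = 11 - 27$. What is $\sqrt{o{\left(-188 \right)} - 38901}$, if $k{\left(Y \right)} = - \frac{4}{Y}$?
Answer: $\frac{13 i \sqrt{1120910}}{70} \approx 196.62 i$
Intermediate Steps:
$V = -16$
$o{\left(Z \right)} = - \frac{359 Z}{280}$ ($o{\left(Z \right)} = \frac{- \frac{4}{-7} + 102}{-64 - 16} Z = \frac{\left(-4\right) \left(- \frac{1}{7}\right) + 102}{-80} Z = \left(\frac{4}{7} + 102\right) \left(- \frac{1}{80}\right) Z = \frac{718}{7} \left(- \frac{1}{80}\right) Z = - \frac{359 Z}{280}$)
$\sqrt{o{\left(-188 \right)} - 38901} = \sqrt{\left(- \frac{359}{280}\right) \left(-188\right) - 38901} = \sqrt{\frac{16873}{70} - 38901} = \sqrt{- \frac{2706197}{70}} = \frac{13 i \sqrt{1120910}}{70}$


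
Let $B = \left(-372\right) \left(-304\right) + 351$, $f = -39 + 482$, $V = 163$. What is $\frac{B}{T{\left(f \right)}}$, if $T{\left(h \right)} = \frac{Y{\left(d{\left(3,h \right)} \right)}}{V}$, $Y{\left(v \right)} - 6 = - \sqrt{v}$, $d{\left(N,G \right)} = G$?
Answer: $- \frac{110943342}{407} - \frac{18490557 \sqrt{443}}{407} \approx -1.2288 \cdot 10^{6}$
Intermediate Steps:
$Y{\left(v \right)} = 6 - \sqrt{v}$
$f = 443$
$B = 113439$ ($B = 113088 + 351 = 113439$)
$T{\left(h \right)} = \frac{6}{163} - \frac{\sqrt{h}}{163}$ ($T{\left(h \right)} = \frac{6 - \sqrt{h}}{163} = \left(6 - \sqrt{h}\right) \frac{1}{163} = \frac{6}{163} - \frac{\sqrt{h}}{163}$)
$\frac{B}{T{\left(f \right)}} = \frac{113439}{\frac{6}{163} - \frac{\sqrt{443}}{163}}$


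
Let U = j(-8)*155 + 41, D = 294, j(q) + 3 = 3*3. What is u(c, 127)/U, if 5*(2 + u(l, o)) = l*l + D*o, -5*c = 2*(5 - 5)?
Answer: 37328/4855 ≈ 7.6886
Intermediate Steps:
j(q) = 6 (j(q) = -3 + 3*3 = -3 + 9 = 6)
c = 0 (c = -2*(5 - 5)/5 = -2*0/5 = -⅕*0 = 0)
u(l, o) = -2 + l²/5 + 294*o/5 (u(l, o) = -2 + (l*l + 294*o)/5 = -2 + (l² + 294*o)/5 = -2 + (l²/5 + 294*o/5) = -2 + l²/5 + 294*o/5)
U = 971 (U = 6*155 + 41 = 930 + 41 = 971)
u(c, 127)/U = (-2 + (⅕)*0² + (294/5)*127)/971 = (-2 + (⅕)*0 + 37338/5)*(1/971) = (-2 + 0 + 37338/5)*(1/971) = (37328/5)*(1/971) = 37328/4855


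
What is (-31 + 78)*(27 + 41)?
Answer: 3196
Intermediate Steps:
(-31 + 78)*(27 + 41) = 47*68 = 3196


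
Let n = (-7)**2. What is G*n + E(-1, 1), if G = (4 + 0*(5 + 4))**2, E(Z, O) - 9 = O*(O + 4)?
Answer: 798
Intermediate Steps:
E(Z, O) = 9 + O*(4 + O) (E(Z, O) = 9 + O*(O + 4) = 9 + O*(4 + O))
G = 16 (G = (4 + 0*9)**2 = (4 + 0)**2 = 4**2 = 16)
n = 49
G*n + E(-1, 1) = 16*49 + (9 + 1**2 + 4*1) = 784 + (9 + 1 + 4) = 784 + 14 = 798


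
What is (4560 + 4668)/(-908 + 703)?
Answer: -9228/205 ≈ -45.015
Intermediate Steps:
(4560 + 4668)/(-908 + 703) = 9228/(-205) = 9228*(-1/205) = -9228/205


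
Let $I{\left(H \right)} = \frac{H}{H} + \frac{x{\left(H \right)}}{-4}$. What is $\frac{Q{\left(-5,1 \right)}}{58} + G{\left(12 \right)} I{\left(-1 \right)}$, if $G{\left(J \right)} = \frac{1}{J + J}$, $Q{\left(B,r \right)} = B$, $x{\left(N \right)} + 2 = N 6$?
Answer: $\frac{9}{232} \approx 0.038793$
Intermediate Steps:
$x{\left(N \right)} = -2 + 6 N$ ($x{\left(N \right)} = -2 + N 6 = -2 + 6 N$)
$G{\left(J \right)} = \frac{1}{2 J}$
$I{\left(H \right)} = \frac{3}{2} - \frac{3 H}{2}$ ($I{\left(H \right)} = \frac{H}{H} + \frac{-2 + 6 H}{-4} = 1 + \left(-2 + 6 H\right) \left(- \frac{1}{4}\right) = 1 - \left(- \frac{1}{2} + \frac{3 H}{2}\right) = \frac{3}{2} - \frac{3 H}{2}$)
$\frac{Q{\left(-5,1 \right)}}{58} + G{\left(12 \right)} I{\left(-1 \right)} = - \frac{5}{58} + \frac{1}{2 \cdot 12} \left(\frac{3}{2} - - \frac{3}{2}\right) = \left(-5\right) \frac{1}{58} + \frac{1}{2} \cdot \frac{1}{12} \left(\frac{3}{2} + \frac{3}{2}\right) = - \frac{5}{58} + \frac{1}{24} \cdot 3 = - \frac{5}{58} + \frac{1}{8} = \frac{9}{232}$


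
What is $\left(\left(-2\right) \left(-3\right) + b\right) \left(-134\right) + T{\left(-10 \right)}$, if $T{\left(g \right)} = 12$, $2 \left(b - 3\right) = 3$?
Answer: $-1395$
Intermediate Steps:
$b = \frac{9}{2}$ ($b = 3 + \frac{1}{2} \cdot 3 = 3 + \frac{3}{2} = \frac{9}{2} \approx 4.5$)
$\left(\left(-2\right) \left(-3\right) + b\right) \left(-134\right) + T{\left(-10 \right)} = \left(\left(-2\right) \left(-3\right) + \frac{9}{2}\right) \left(-134\right) + 12 = \left(6 + \frac{9}{2}\right) \left(-134\right) + 12 = \frac{21}{2} \left(-134\right) + 12 = -1407 + 12 = -1395$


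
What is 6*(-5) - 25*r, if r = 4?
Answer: -130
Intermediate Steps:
6*(-5) - 25*r = 6*(-5) - 25*4 = -30 - 100 = -130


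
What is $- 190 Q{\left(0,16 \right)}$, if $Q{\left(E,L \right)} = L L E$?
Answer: $0$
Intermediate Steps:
$Q{\left(E,L \right)} = E L^{2}$ ($Q{\left(E,L \right)} = L^{2} E = E L^{2}$)
$- 190 Q{\left(0,16 \right)} = - 190 \cdot 0 \cdot 16^{2} = - 190 \cdot 0 \cdot 256 = \left(-190\right) 0 = 0$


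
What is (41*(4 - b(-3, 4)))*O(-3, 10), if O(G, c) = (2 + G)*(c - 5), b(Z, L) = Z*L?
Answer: -3280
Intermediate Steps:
b(Z, L) = L*Z
O(G, c) = (-5 + c)*(2 + G) (O(G, c) = (2 + G)*(-5 + c) = (-5 + c)*(2 + G))
(41*(4 - b(-3, 4)))*O(-3, 10) = (41*(4 - 4*(-3)))*(-10 - 5*(-3) + 2*10 - 3*10) = (41*(4 - 1*(-12)))*(-10 + 15 + 20 - 30) = (41*(4 + 12))*(-5) = (41*16)*(-5) = 656*(-5) = -3280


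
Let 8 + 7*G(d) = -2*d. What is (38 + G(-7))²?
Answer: 73984/49 ≈ 1509.9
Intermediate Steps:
G(d) = -8/7 - 2*d/7 (G(d) = -8/7 + (-2*d)/7 = -8/7 - 2*d/7)
(38 + G(-7))² = (38 + (-8/7 - 2/7*(-7)))² = (38 + (-8/7 + 2))² = (38 + 6/7)² = (272/7)² = 73984/49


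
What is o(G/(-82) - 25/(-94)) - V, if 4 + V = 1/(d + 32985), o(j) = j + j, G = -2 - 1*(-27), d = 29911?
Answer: 475366041/121200592 ≈ 3.9221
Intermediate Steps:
G = 25 (G = -2 + 27 = 25)
o(j) = 2*j
V = -251583/62896 (V = -4 + 1/(29911 + 32985) = -4 + 1/62896 = -251583/62896 ≈ -4.0000)
o(G/(-82) - 25/(-94)) - V = 2*(25/(-82) - 25/(-94)) - 1*(-251583/62896) = 2*(25*(-1/82) - 25*(-1/94)) + 251583/62896 = 2*(-25/82 + 25/94) + 251583/62896 = 2*(-75/1927) + 251583/62896 = -150/1927 + 251583/62896 = 475366041/121200592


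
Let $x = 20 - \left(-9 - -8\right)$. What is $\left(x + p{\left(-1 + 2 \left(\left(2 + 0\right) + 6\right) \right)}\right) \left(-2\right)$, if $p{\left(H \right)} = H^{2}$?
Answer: $-492$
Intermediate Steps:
$x = 21$ ($x = 20 - \left(-9 + 8\right) = 20 - -1 = 20 + 1 = 21$)
$\left(x + p{\left(-1 + 2 \left(\left(2 + 0\right) + 6\right) \right)}\right) \left(-2\right) = \left(21 + \left(-1 + 2 \left(\left(2 + 0\right) + 6\right)\right)^{2}\right) \left(-2\right) = \left(21 + \left(-1 + 2 \left(2 + 6\right)\right)^{2}\right) \left(-2\right) = \left(21 + \left(-1 + 2 \cdot 8\right)^{2}\right) \left(-2\right) = \left(21 + \left(-1 + 16\right)^{2}\right) \left(-2\right) = \left(21 + 15^{2}\right) \left(-2\right) = \left(21 + 225\right) \left(-2\right) = 246 \left(-2\right) = -492$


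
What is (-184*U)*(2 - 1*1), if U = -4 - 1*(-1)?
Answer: 552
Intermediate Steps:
U = -3 (U = -4 + 1 = -3)
(-184*U)*(2 - 1*1) = (-184*(-3))*(2 - 1*1) = 552*(2 - 1) = 552*1 = 552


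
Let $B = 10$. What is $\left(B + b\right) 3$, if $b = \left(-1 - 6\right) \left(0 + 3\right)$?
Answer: $-33$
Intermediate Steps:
$b = -21$ ($b = \left(-7\right) 3 = -21$)
$\left(B + b\right) 3 = \left(10 - 21\right) 3 = \left(-11\right) 3 = -33$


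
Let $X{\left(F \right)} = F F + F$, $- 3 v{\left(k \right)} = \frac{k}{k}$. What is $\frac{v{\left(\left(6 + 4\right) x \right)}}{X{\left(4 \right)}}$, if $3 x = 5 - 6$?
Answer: $- \frac{1}{60} \approx -0.016667$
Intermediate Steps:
$x = - \frac{1}{3}$ ($x = \frac{5 - 6}{3} = \frac{1}{3} \left(-1\right) = - \frac{1}{3} \approx -0.33333$)
$v{\left(k \right)} = - \frac{1}{3}$ ($v{\left(k \right)} = - \frac{k \frac{1}{k}}{3} = \left(- \frac{1}{3}\right) 1 = - \frac{1}{3}$)
$X{\left(F \right)} = F + F^{2}$ ($X{\left(F \right)} = F^{2} + F = F + F^{2}$)
$\frac{v{\left(\left(6 + 4\right) x \right)}}{X{\left(4 \right)}} = - \frac{1}{3 \cdot 4 \left(1 + 4\right)} = - \frac{1}{3 \cdot 4 \cdot 5} = - \frac{1}{3 \cdot 20} = \left(- \frac{1}{3}\right) \frac{1}{20} = - \frac{1}{60}$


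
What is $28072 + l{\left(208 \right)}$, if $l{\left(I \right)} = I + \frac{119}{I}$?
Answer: $\frac{5882359}{208} \approx 28281.0$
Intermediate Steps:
$28072 + l{\left(208 \right)} = 28072 + \left(208 + \frac{119}{208}\right) = 28072 + \frac{43383}{208} = \frac{5882359}{208}$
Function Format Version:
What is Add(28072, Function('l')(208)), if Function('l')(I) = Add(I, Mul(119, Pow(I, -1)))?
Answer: Rational(5882359, 208) ≈ 28281.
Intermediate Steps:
Add(28072, Function('l')(208)) = Add(28072, Add(208, Mul(119, Pow(208, -1)))) = Add(28072, Add(208, Mul(119, Rational(1, 208)))) = Add(28072, Add(208, Rational(119, 208))) = Add(28072, Rational(43383, 208)) = Rational(5882359, 208)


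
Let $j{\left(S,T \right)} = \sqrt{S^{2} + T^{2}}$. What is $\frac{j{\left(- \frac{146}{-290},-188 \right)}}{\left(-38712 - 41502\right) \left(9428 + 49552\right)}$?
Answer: $- \frac{\sqrt{743112929}}{685998149400} \approx -3.9738 \cdot 10^{-8}$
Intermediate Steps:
$\frac{j{\left(- \frac{146}{-290},-188 \right)}}{\left(-38712 - 41502\right) \left(9428 + 49552\right)} = \frac{\sqrt{\left(- \frac{146}{-290}\right)^{2} + \left(-188\right)^{2}}}{\left(-38712 - 41502\right) \left(9428 + 49552\right)} = \frac{\sqrt{\left(\left(-146\right) \left(- \frac{1}{290}\right)\right)^{2} + 35344}}{\left(-80214\right) 58980} = \frac{\sqrt{\left(\frac{73}{145}\right)^{2} + 35344}}{-4731021720} = \sqrt{\frac{5329}{21025} + 35344} \left(- \frac{1}{4731021720}\right) = \sqrt{\frac{743112929}{21025}} \left(- \frac{1}{4731021720}\right) = \frac{\sqrt{743112929}}{145} \left(- \frac{1}{4731021720}\right) = - \frac{\sqrt{743112929}}{685998149400}$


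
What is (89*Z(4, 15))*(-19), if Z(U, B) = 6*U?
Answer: -40584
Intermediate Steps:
(89*Z(4, 15))*(-19) = (89*(6*4))*(-19) = (89*24)*(-19) = 2136*(-19) = -40584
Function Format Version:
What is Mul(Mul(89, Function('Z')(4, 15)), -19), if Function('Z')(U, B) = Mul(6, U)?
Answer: -40584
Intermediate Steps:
Mul(Mul(89, Function('Z')(4, 15)), -19) = Mul(Mul(89, Mul(6, 4)), -19) = Mul(Mul(89, 24), -19) = Mul(2136, -19) = -40584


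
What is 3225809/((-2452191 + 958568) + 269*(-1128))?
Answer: -3225809/1797055 ≈ -1.7951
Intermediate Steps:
3225809/((-2452191 + 958568) + 269*(-1128)) = 3225809/(-1493623 - 303432) = 3225809/(-1797055) = 3225809*(-1/1797055) = -3225809/1797055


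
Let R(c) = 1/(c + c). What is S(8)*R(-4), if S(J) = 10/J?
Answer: -5/32 ≈ -0.15625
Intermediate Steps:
R(c) = 1/(2*c)
S(8)*R(-4) = (10/8)*((1/2)/(-4)) = (10*(1/8))*((1/2)*(-1/4)) = (5/4)*(-1/8) = -5/32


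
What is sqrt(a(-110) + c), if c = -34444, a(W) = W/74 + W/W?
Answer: I*sqrt(47154502)/37 ≈ 185.59*I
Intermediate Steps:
a(W) = 1 + W/74 (a(W) = W*(1/74) + 1 = W/74 + 1 = 1 + W/74)
sqrt(a(-110) + c) = sqrt((1 + (1/74)*(-110)) - 34444) = sqrt((1 - 55/37) - 34444) = sqrt(-18/37 - 34444) = sqrt(-1274446/37) = I*sqrt(47154502)/37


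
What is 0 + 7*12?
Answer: 84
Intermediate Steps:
0 + 7*12 = 0 + 84 = 84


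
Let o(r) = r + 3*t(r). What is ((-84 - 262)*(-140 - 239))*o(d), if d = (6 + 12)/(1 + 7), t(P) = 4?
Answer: 3737319/2 ≈ 1.8687e+6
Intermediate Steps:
d = 9/4 (d = 18/8 = 18*(⅛) = 9/4 ≈ 2.2500)
o(r) = 12 + r (o(r) = r + 3*4 = r + 12 = 12 + r)
((-84 - 262)*(-140 - 239))*o(d) = ((-84 - 262)*(-140 - 239))*(12 + 9/4) = -346*(-379)*(57/4) = 131134*(57/4) = 3737319/2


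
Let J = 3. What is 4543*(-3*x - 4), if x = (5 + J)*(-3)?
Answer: 308924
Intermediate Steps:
x = -24 (x = (5 + 3)*(-3) = 8*(-3) = -24)
4543*(-3*x - 4) = 4543*(-3*(-24) - 4) = 4543*(72 - 4) = 4543*68 = 308924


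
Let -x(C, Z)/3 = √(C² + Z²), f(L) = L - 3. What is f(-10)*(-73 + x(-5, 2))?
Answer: 949 + 39*√29 ≈ 1159.0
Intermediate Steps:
f(L) = -3 + L
x(C, Z) = -3*√(C² + Z²)
f(-10)*(-73 + x(-5, 2)) = (-3 - 10)*(-73 - 3*√((-5)² + 2²)) = -13*(-73 - 3*√(25 + 4)) = -13*(-73 - 3*√29) = 949 + 39*√29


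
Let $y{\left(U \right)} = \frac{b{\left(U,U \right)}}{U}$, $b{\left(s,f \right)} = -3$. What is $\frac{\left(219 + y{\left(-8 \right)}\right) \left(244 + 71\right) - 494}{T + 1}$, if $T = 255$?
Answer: $\frac{548873}{2048} \approx 268.0$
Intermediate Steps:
$y{\left(U \right)} = - \frac{3}{U}$
$\frac{\left(219 + y{\left(-8 \right)}\right) \left(244 + 71\right) - 494}{T + 1} = \frac{\left(219 - \frac{3}{-8}\right) \left(244 + 71\right) - 494}{255 + 1} = \frac{\left(219 - - \frac{3}{8}\right) 315 - 494}{256} = \left(\left(219 + \frac{3}{8}\right) 315 - 494\right) \frac{1}{256} = \left(\frac{1755}{8} \cdot 315 - 494\right) \frac{1}{256} = \left(\frac{552825}{8} - 494\right) \frac{1}{256} = \frac{548873}{8} \cdot \frac{1}{256} = \frac{548873}{2048}$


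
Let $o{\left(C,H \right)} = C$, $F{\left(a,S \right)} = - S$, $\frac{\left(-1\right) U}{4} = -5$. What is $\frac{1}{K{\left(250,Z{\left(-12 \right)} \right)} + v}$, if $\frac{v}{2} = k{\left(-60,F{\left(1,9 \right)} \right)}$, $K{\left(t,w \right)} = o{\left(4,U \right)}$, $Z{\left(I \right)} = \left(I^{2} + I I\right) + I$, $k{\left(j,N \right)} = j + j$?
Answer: $- \frac{1}{236} \approx -0.0042373$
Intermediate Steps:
$U = 20$ ($U = \left(-4\right) \left(-5\right) = 20$)
$k{\left(j,N \right)} = 2 j$
$Z{\left(I \right)} = I + 2 I^{2}$ ($Z{\left(I \right)} = \left(I^{2} + I^{2}\right) + I = 2 I^{2} + I = I + 2 I^{2}$)
$K{\left(t,w \right)} = 4$
$v = -240$ ($v = 2 \cdot 2 \left(-60\right) = 2 \left(-120\right) = -240$)
$\frac{1}{K{\left(250,Z{\left(-12 \right)} \right)} + v} = \frac{1}{4 - 240} = \frac{1}{-236} = - \frac{1}{236}$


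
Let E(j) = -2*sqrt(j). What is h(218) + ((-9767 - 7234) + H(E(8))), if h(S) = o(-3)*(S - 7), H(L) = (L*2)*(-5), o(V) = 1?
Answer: -16790 + 40*sqrt(2) ≈ -16733.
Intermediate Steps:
H(L) = -10*L (H(L) = (2*L)*(-5) = -10*L)
h(S) = -7 + S (h(S) = 1*(S - 7) = 1*(-7 + S) = -7 + S)
h(218) + ((-9767 - 7234) + H(E(8))) = (-7 + 218) + ((-9767 - 7234) - (-20)*sqrt(8)) = 211 + (-17001 - (-20)*2*sqrt(2)) = 211 + (-17001 - (-40)*sqrt(2)) = 211 + (-17001 + 40*sqrt(2)) = -16790 + 40*sqrt(2)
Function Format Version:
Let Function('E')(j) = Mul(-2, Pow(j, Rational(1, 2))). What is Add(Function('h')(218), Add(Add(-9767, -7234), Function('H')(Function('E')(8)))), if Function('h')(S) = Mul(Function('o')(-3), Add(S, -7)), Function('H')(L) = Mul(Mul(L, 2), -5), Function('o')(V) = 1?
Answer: Add(-16790, Mul(40, Pow(2, Rational(1, 2)))) ≈ -16733.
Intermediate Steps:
Function('H')(L) = Mul(-10, L) (Function('H')(L) = Mul(Mul(2, L), -5) = Mul(-10, L))
Function('h')(S) = Add(-7, S) (Function('h')(S) = Mul(1, Add(S, -7)) = Mul(1, Add(-7, S)) = Add(-7, S))
Add(Function('h')(218), Add(Add(-9767, -7234), Function('H')(Function('E')(8)))) = Add(Add(-7, 218), Add(Add(-9767, -7234), Mul(-10, Mul(-2, Pow(8, Rational(1, 2)))))) = Add(211, Add(-17001, Mul(-10, Mul(-2, Mul(2, Pow(2, Rational(1, 2))))))) = Add(211, Add(-17001, Mul(-10, Mul(-4, Pow(2, Rational(1, 2)))))) = Add(211, Add(-17001, Mul(40, Pow(2, Rational(1, 2))))) = Add(-16790, Mul(40, Pow(2, Rational(1, 2))))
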